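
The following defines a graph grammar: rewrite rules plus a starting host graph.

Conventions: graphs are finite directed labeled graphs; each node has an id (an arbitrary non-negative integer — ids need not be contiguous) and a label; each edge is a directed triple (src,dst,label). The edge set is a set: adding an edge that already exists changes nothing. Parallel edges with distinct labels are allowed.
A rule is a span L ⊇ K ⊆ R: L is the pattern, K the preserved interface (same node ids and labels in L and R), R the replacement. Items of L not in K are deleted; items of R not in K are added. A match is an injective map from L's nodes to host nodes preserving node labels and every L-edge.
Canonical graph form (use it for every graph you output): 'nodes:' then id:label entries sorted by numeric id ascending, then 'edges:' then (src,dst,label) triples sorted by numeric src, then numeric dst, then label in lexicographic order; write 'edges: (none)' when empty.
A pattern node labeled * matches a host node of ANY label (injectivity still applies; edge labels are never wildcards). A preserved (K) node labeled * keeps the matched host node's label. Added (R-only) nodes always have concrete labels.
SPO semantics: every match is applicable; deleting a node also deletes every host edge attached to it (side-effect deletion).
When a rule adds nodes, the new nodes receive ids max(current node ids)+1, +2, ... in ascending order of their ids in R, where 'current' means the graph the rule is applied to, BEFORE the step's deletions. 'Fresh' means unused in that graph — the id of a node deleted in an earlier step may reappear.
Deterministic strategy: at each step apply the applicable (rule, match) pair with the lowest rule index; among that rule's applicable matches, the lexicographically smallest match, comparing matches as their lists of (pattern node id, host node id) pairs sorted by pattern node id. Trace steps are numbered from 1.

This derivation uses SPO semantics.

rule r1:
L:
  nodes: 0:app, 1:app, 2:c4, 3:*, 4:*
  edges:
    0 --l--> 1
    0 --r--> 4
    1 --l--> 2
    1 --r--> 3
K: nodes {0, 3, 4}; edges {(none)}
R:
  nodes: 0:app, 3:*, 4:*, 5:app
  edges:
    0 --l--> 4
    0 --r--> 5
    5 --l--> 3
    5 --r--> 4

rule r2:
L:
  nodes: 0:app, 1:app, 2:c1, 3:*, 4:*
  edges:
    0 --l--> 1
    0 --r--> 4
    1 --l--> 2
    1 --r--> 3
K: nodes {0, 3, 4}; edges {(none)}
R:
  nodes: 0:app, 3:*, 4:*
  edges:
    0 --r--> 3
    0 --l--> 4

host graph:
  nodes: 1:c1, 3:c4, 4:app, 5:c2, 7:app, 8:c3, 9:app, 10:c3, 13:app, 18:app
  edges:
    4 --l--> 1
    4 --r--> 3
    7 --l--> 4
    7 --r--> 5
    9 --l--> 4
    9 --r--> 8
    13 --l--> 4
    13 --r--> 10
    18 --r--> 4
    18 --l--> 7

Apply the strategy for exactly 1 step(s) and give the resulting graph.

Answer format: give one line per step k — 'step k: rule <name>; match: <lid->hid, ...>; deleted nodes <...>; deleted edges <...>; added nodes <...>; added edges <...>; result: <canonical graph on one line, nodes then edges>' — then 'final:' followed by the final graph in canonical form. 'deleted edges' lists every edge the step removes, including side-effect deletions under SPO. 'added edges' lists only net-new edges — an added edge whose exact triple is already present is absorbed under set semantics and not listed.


step 1: rule r2; match: 0->7, 1->4, 2->1, 3->3, 4->5; deleted nodes 1, 4; deleted edges (4,1,l); (4,3,r); (7,4,l); (7,5,r); (9,4,l); (13,4,l); (18,4,r); added nodes (none); added edges (7,3,r); (7,5,l); result: nodes: 3:c4, 5:c2, 7:app, 8:c3, 9:app, 10:c3, 13:app, 18:app edges: (7,3,r); (7,5,l); (9,8,r); (13,10,r); (18,7,l)
final:
nodes: 3:c4, 5:c2, 7:app, 8:c3, 9:app, 10:c3, 13:app, 18:app
edges: (7,3,r); (7,5,l); (9,8,r); (13,10,r); (18,7,l)


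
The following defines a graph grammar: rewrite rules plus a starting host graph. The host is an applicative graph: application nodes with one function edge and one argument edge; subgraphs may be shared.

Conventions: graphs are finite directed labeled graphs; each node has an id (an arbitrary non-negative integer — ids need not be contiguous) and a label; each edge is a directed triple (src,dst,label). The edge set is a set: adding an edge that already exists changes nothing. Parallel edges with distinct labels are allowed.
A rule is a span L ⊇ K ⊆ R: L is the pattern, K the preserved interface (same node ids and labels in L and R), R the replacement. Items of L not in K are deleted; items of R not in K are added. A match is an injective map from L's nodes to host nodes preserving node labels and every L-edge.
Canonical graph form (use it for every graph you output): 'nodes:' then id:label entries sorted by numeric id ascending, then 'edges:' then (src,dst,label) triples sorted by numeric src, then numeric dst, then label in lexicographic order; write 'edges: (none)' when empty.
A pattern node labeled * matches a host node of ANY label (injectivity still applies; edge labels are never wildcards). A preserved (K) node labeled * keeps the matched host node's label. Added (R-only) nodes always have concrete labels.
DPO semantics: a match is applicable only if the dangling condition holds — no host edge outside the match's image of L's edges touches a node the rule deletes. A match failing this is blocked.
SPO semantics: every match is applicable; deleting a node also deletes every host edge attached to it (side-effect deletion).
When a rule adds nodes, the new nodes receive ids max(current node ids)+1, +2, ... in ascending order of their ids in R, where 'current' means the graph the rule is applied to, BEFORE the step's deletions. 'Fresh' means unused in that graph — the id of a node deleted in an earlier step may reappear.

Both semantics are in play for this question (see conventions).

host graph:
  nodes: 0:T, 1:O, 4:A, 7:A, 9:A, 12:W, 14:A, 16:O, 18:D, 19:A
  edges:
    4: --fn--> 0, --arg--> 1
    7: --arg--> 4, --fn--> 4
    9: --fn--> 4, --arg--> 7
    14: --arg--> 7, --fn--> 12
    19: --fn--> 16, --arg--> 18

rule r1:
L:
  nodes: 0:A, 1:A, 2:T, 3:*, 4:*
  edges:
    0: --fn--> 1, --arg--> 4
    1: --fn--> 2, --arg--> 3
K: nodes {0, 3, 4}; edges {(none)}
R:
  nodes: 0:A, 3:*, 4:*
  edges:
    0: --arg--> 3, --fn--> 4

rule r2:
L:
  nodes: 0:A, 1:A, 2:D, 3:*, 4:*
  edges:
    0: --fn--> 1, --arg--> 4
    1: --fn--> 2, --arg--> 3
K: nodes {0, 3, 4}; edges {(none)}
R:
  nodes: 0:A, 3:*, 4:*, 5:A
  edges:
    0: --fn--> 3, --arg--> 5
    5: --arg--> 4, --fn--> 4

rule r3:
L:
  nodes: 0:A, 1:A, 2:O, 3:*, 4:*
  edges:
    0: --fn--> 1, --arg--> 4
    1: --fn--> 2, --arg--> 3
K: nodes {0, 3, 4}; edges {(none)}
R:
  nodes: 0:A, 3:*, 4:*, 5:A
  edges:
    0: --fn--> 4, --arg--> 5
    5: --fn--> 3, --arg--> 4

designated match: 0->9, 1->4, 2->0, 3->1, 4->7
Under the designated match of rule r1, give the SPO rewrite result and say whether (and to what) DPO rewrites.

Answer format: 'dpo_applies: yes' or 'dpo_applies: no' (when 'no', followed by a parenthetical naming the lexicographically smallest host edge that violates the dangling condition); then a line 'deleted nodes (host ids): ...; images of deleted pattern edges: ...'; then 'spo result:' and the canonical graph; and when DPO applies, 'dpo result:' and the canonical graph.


dpo_applies: no
(the rule deletes node 4, which keeps host edge (7,4,arg) outside the match image — the dangling condition fails, DPO blocks; SPO proceeds and side-deletes such edges)
deleted nodes (host ids): 0, 4; images of deleted pattern edges: (4,0,fn); (4,1,arg); (9,4,fn); (9,7,arg)
spo result:
nodes: 1:O, 7:A, 9:A, 12:W, 14:A, 16:O, 18:D, 19:A
edges: (9,1,arg); (9,7,fn); (14,7,arg); (14,12,fn); (19,16,fn); (19,18,arg)


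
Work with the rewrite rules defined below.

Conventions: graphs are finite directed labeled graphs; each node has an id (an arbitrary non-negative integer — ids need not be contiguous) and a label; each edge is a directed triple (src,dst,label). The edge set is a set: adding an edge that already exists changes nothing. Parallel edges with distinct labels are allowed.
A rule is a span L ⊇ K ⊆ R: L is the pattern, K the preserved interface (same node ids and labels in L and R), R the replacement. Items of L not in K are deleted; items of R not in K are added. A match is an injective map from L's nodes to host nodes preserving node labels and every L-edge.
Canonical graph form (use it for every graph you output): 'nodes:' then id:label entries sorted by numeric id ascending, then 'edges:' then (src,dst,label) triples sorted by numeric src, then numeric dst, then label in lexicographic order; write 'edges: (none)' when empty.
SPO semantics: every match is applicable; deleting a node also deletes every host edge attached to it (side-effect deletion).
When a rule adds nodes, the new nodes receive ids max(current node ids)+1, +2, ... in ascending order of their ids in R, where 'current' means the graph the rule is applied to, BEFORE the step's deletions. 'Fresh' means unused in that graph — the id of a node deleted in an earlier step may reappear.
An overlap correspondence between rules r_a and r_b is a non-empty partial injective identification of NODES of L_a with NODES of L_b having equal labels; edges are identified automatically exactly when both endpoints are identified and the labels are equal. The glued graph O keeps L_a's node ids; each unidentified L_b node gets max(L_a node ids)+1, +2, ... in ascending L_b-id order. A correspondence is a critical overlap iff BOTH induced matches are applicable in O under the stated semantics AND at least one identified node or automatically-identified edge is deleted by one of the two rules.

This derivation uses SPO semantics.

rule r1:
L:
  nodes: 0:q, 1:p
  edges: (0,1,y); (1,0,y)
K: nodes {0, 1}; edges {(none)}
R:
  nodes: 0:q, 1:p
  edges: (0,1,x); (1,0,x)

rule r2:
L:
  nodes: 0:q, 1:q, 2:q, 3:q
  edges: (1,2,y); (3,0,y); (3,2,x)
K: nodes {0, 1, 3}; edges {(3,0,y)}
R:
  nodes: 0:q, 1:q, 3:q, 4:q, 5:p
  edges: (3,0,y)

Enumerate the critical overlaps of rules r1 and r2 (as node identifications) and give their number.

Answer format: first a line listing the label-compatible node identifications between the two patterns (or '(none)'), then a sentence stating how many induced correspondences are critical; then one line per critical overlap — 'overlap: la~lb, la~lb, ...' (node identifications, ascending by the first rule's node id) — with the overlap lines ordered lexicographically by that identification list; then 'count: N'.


label-compatible node identifications between L(r1) and L(r2): 0~0, 0~1, 0~2, 0~3
1 of the induced correspondences is a critical overlap of r1 and r2.
overlap: 0~2
count: 1


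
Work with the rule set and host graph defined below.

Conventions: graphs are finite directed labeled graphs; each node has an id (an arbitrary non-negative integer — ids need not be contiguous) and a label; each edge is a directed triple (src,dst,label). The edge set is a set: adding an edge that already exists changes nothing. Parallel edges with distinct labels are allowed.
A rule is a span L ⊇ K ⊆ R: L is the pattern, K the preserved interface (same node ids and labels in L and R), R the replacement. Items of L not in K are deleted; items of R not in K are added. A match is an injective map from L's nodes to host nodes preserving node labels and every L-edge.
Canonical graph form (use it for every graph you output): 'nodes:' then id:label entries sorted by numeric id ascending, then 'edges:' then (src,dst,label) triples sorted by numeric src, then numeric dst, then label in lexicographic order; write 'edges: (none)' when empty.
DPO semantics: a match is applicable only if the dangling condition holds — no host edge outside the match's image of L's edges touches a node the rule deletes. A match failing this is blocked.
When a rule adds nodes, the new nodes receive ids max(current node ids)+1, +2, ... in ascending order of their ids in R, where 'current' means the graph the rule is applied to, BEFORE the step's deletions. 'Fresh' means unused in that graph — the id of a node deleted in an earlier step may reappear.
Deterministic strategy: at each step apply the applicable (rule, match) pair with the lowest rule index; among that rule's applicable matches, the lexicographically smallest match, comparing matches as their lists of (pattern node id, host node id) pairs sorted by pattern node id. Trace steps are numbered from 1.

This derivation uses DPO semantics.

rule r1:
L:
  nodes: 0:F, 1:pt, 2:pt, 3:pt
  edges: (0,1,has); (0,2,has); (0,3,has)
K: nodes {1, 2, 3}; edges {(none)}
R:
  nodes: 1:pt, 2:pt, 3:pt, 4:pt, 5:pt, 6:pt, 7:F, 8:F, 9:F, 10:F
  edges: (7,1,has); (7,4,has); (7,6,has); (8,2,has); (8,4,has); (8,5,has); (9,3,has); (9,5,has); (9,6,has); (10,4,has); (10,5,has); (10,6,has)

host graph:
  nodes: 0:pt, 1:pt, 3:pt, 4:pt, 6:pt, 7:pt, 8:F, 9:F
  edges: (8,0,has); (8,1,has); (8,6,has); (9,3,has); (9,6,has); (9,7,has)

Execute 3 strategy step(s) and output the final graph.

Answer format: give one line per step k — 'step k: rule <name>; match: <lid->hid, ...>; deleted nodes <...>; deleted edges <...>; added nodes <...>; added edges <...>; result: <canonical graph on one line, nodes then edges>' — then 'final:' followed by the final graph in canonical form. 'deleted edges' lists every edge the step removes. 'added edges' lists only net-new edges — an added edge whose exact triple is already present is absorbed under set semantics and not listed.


step 1: rule r1; match: 0->8, 1->0, 2->1, 3->6; deleted nodes 8; deleted edges (8,0,has); (8,1,has); (8,6,has); added nodes 10, 11, 12, 13, 14, 15, 16; added edges (13,0,has); (13,10,has); (13,12,has); (14,1,has); (14,10,has); (14,11,has); (15,6,has); (15,11,has); (15,12,has); (16,10,has); (16,11,has); (16,12,has); result: nodes: 0:pt, 1:pt, 3:pt, 4:pt, 6:pt, 7:pt, 9:F, 10:pt, 11:pt, 12:pt, 13:F, 14:F, 15:F, 16:F edges: (9,3,has); (9,6,has); (9,7,has); (13,0,has); (13,10,has); (13,12,has); (14,1,has); (14,10,has); (14,11,has); (15,6,has); (15,11,has); (15,12,has); (16,10,has); (16,11,has); (16,12,has)
step 2: rule r1; match: 0->9, 1->3, 2->6, 3->7; deleted nodes 9; deleted edges (9,3,has); (9,6,has); (9,7,has); added nodes 17, 18, 19, 20, 21, 22, 23; added edges (20,3,has); (20,17,has); (20,19,has); (21,6,has); (21,17,has); (21,18,has); (22,7,has); (22,18,has); (22,19,has); (23,17,has); (23,18,has); (23,19,has); result: nodes: 0:pt, 1:pt, 3:pt, 4:pt, 6:pt, 7:pt, 10:pt, 11:pt, 12:pt, 13:F, 14:F, 15:F, 16:F, 17:pt, 18:pt, 19:pt, 20:F, 21:F, 22:F, 23:F edges: (13,0,has); (13,10,has); (13,12,has); (14,1,has); (14,10,has); (14,11,has); (15,6,has); (15,11,has); (15,12,has); (16,10,has); (16,11,has); (16,12,has); (20,3,has); (20,17,has); (20,19,has); (21,6,has); (21,17,has); (21,18,has); (22,7,has); (22,18,has); (22,19,has); (23,17,has); (23,18,has); (23,19,has)
step 3: rule r1; match: 0->13, 1->0, 2->10, 3->12; deleted nodes 13; deleted edges (13,0,has); (13,10,has); (13,12,has); added nodes 24, 25, 26, 27, 28, 29, 30; added edges (27,0,has); (27,24,has); (27,26,has); (28,10,has); (28,24,has); (28,25,has); (29,12,has); (29,25,has); (29,26,has); (30,24,has); (30,25,has); (30,26,has); result: nodes: 0:pt, 1:pt, 3:pt, 4:pt, 6:pt, 7:pt, 10:pt, 11:pt, 12:pt, 14:F, 15:F, 16:F, 17:pt, 18:pt, 19:pt, 20:F, 21:F, 22:F, 23:F, 24:pt, 25:pt, 26:pt, 27:F, 28:F, 29:F, 30:F edges: (14,1,has); (14,10,has); (14,11,has); (15,6,has); (15,11,has); (15,12,has); (16,10,has); (16,11,has); (16,12,has); (20,3,has); (20,17,has); (20,19,has); (21,6,has); (21,17,has); (21,18,has); (22,7,has); (22,18,has); (22,19,has); (23,17,has); (23,18,has); (23,19,has); (27,0,has); (27,24,has); (27,26,has); (28,10,has); (28,24,has); (28,25,has); (29,12,has); (29,25,has); (29,26,has); (30,24,has); (30,25,has); (30,26,has)
final:
nodes: 0:pt, 1:pt, 3:pt, 4:pt, 6:pt, 7:pt, 10:pt, 11:pt, 12:pt, 14:F, 15:F, 16:F, 17:pt, 18:pt, 19:pt, 20:F, 21:F, 22:F, 23:F, 24:pt, 25:pt, 26:pt, 27:F, 28:F, 29:F, 30:F
edges: (14,1,has); (14,10,has); (14,11,has); (15,6,has); (15,11,has); (15,12,has); (16,10,has); (16,11,has); (16,12,has); (20,3,has); (20,17,has); (20,19,has); (21,6,has); (21,17,has); (21,18,has); (22,7,has); (22,18,has); (22,19,has); (23,17,has); (23,18,has); (23,19,has); (27,0,has); (27,24,has); (27,26,has); (28,10,has); (28,24,has); (28,25,has); (29,12,has); (29,25,has); (29,26,has); (30,24,has); (30,25,has); (30,26,has)


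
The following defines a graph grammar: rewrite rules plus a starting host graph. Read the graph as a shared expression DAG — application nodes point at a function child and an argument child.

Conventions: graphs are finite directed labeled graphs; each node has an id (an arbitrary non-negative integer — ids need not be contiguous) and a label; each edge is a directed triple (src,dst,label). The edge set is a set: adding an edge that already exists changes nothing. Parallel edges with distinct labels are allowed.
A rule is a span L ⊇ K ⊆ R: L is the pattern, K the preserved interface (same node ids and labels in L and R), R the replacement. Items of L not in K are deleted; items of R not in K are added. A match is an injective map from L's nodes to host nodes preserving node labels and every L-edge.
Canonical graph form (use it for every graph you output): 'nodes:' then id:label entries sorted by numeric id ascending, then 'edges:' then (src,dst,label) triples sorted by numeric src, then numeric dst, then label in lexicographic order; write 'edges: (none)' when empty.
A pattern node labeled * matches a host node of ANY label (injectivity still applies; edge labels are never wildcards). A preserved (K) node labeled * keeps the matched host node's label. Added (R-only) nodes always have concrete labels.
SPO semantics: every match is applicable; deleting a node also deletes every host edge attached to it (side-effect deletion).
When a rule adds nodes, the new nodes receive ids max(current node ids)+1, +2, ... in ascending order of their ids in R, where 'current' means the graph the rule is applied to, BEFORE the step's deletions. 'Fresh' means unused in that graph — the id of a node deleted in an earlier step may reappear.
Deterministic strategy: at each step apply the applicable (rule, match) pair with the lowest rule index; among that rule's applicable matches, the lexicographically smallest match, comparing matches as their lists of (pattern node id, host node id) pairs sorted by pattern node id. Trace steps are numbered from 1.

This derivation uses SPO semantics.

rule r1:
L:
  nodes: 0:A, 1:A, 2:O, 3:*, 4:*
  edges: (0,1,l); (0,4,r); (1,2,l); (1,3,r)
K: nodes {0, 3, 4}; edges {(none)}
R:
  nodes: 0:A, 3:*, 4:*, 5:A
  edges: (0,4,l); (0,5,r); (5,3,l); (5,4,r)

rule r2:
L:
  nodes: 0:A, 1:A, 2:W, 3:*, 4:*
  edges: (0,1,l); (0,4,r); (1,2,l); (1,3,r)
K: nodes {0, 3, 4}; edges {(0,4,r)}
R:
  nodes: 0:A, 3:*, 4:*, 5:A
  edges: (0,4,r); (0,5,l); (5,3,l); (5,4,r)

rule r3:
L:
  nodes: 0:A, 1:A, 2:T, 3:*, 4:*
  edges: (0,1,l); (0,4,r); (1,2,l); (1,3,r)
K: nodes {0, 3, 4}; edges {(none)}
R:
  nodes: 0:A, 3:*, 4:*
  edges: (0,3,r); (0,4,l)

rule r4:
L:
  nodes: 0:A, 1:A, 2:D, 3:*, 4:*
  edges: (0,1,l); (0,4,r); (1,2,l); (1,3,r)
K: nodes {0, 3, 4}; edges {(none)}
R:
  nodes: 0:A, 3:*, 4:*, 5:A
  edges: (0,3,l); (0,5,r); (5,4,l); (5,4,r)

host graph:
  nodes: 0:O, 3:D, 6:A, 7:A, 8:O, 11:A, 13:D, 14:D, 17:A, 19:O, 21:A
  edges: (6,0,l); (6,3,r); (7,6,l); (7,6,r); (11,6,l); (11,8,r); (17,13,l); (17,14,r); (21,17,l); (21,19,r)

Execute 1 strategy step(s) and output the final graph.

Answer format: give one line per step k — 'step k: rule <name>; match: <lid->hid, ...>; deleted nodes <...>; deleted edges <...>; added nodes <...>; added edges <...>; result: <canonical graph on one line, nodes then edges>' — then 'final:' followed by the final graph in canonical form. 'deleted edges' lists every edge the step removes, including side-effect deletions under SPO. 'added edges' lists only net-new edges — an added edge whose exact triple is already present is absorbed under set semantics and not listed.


step 1: rule r1; match: 0->11, 1->6, 2->0, 3->3, 4->8; deleted nodes 0, 6; deleted edges (6,0,l); (6,3,r); (7,6,l); (7,6,r); (11,6,l); (11,8,r); added nodes 22; added edges (11,8,l); (11,22,r); (22,3,l); (22,8,r); result: nodes: 3:D, 7:A, 8:O, 11:A, 13:D, 14:D, 17:A, 19:O, 21:A, 22:A edges: (11,8,l); (11,22,r); (17,13,l); (17,14,r); (21,17,l); (21,19,r); (22,3,l); (22,8,r)
final:
nodes: 3:D, 7:A, 8:O, 11:A, 13:D, 14:D, 17:A, 19:O, 21:A, 22:A
edges: (11,8,l); (11,22,r); (17,13,l); (17,14,r); (21,17,l); (21,19,r); (22,3,l); (22,8,r)


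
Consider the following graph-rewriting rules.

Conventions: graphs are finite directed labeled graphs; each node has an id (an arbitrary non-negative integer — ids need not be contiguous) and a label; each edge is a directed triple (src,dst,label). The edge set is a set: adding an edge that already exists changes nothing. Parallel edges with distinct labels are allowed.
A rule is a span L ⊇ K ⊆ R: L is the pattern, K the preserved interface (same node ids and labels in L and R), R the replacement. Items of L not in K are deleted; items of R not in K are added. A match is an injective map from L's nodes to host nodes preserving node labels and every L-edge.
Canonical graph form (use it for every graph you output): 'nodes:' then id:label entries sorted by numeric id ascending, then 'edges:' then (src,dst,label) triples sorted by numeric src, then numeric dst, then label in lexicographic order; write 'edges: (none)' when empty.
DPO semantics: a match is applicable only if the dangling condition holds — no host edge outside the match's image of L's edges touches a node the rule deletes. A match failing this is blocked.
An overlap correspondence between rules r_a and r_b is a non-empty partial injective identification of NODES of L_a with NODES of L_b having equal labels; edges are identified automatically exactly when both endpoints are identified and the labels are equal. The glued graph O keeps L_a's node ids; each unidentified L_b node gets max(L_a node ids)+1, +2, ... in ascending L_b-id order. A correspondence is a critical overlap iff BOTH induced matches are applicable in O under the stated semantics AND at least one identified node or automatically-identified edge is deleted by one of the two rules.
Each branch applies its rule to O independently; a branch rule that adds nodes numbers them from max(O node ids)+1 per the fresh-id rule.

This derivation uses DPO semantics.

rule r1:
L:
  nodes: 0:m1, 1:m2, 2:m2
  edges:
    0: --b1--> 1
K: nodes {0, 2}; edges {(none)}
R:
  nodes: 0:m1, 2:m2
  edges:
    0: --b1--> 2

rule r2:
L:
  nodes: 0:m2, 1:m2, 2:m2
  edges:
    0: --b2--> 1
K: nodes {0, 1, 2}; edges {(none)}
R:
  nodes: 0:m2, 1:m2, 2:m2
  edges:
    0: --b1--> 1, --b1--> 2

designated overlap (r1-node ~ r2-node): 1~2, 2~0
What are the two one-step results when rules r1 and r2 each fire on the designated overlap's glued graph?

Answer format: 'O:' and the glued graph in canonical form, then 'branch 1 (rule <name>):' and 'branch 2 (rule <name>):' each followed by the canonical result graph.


O:
nodes: 0:m1, 1:m2, 2:m2, 3:m2
edges: (0,1,b1); (2,3,b2)
branch 1 (rule r1):
nodes: 0:m1, 2:m2, 3:m2
edges: (0,2,b1); (2,3,b2)
branch 2 (rule r2):
nodes: 0:m1, 1:m2, 2:m2, 3:m2
edges: (0,1,b1); (2,1,b1); (2,3,b1)


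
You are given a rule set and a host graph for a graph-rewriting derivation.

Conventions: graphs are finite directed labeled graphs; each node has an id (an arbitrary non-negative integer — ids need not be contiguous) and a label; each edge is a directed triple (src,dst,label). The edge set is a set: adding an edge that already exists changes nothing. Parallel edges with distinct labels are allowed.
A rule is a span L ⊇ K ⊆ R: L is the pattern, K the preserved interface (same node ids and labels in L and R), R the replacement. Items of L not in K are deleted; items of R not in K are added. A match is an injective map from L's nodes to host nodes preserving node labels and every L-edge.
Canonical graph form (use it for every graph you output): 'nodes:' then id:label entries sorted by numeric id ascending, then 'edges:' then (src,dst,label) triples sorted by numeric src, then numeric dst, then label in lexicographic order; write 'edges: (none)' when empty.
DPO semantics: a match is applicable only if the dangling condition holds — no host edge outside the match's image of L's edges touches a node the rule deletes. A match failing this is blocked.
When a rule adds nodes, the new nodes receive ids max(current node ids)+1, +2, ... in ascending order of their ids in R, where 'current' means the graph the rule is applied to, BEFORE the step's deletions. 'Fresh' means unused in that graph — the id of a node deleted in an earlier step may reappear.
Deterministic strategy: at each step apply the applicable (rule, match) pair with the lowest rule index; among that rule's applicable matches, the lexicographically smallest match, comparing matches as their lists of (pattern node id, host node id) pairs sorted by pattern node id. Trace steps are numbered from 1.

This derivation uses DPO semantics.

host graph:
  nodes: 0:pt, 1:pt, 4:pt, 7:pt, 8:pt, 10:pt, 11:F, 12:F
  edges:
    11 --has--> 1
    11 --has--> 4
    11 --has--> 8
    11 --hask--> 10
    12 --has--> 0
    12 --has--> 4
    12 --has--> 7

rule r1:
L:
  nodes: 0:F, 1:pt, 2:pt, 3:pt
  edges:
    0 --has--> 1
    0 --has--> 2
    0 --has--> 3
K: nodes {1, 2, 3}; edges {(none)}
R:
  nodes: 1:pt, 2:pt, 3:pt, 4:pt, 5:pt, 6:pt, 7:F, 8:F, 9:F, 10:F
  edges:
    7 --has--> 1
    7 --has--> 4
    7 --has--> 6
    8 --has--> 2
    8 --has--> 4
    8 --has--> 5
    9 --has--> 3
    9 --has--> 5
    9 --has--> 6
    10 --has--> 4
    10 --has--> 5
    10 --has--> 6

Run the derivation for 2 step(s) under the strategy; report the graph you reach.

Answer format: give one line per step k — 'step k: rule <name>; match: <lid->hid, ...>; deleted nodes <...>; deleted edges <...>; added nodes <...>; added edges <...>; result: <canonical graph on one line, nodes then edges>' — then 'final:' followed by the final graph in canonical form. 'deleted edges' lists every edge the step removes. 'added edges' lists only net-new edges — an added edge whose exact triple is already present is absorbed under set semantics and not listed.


step 1: rule r1; match: 0->12, 1->0, 2->4, 3->7; deleted nodes 12; deleted edges (12,0,has); (12,4,has); (12,7,has); added nodes 13, 14, 15, 16, 17, 18, 19; added edges (16,0,has); (16,13,has); (16,15,has); (17,4,has); (17,13,has); (17,14,has); (18,7,has); (18,14,has); (18,15,has); (19,13,has); (19,14,has); (19,15,has); result: nodes: 0:pt, 1:pt, 4:pt, 7:pt, 8:pt, 10:pt, 11:F, 13:pt, 14:pt, 15:pt, 16:F, 17:F, 18:F, 19:F edges: (11,1,has); (11,4,has); (11,8,has); (11,10,hask); (16,0,has); (16,13,has); (16,15,has); (17,4,has); (17,13,has); (17,14,has); (18,7,has); (18,14,has); (18,15,has); (19,13,has); (19,14,has); (19,15,has)
step 2: rule r1; match: 0->16, 1->0, 2->13, 3->15; deleted nodes 16; deleted edges (16,0,has); (16,13,has); (16,15,has); added nodes 20, 21, 22, 23, 24, 25, 26; added edges (23,0,has); (23,20,has); (23,22,has); (24,13,has); (24,20,has); (24,21,has); (25,15,has); (25,21,has); (25,22,has); (26,20,has); (26,21,has); (26,22,has); result: nodes: 0:pt, 1:pt, 4:pt, 7:pt, 8:pt, 10:pt, 11:F, 13:pt, 14:pt, 15:pt, 17:F, 18:F, 19:F, 20:pt, 21:pt, 22:pt, 23:F, 24:F, 25:F, 26:F edges: (11,1,has); (11,4,has); (11,8,has); (11,10,hask); (17,4,has); (17,13,has); (17,14,has); (18,7,has); (18,14,has); (18,15,has); (19,13,has); (19,14,has); (19,15,has); (23,0,has); (23,20,has); (23,22,has); (24,13,has); (24,20,has); (24,21,has); (25,15,has); (25,21,has); (25,22,has); (26,20,has); (26,21,has); (26,22,has)
final:
nodes: 0:pt, 1:pt, 4:pt, 7:pt, 8:pt, 10:pt, 11:F, 13:pt, 14:pt, 15:pt, 17:F, 18:F, 19:F, 20:pt, 21:pt, 22:pt, 23:F, 24:F, 25:F, 26:F
edges: (11,1,has); (11,4,has); (11,8,has); (11,10,hask); (17,4,has); (17,13,has); (17,14,has); (18,7,has); (18,14,has); (18,15,has); (19,13,has); (19,14,has); (19,15,has); (23,0,has); (23,20,has); (23,22,has); (24,13,has); (24,20,has); (24,21,has); (25,15,has); (25,21,has); (25,22,has); (26,20,has); (26,21,has); (26,22,has)


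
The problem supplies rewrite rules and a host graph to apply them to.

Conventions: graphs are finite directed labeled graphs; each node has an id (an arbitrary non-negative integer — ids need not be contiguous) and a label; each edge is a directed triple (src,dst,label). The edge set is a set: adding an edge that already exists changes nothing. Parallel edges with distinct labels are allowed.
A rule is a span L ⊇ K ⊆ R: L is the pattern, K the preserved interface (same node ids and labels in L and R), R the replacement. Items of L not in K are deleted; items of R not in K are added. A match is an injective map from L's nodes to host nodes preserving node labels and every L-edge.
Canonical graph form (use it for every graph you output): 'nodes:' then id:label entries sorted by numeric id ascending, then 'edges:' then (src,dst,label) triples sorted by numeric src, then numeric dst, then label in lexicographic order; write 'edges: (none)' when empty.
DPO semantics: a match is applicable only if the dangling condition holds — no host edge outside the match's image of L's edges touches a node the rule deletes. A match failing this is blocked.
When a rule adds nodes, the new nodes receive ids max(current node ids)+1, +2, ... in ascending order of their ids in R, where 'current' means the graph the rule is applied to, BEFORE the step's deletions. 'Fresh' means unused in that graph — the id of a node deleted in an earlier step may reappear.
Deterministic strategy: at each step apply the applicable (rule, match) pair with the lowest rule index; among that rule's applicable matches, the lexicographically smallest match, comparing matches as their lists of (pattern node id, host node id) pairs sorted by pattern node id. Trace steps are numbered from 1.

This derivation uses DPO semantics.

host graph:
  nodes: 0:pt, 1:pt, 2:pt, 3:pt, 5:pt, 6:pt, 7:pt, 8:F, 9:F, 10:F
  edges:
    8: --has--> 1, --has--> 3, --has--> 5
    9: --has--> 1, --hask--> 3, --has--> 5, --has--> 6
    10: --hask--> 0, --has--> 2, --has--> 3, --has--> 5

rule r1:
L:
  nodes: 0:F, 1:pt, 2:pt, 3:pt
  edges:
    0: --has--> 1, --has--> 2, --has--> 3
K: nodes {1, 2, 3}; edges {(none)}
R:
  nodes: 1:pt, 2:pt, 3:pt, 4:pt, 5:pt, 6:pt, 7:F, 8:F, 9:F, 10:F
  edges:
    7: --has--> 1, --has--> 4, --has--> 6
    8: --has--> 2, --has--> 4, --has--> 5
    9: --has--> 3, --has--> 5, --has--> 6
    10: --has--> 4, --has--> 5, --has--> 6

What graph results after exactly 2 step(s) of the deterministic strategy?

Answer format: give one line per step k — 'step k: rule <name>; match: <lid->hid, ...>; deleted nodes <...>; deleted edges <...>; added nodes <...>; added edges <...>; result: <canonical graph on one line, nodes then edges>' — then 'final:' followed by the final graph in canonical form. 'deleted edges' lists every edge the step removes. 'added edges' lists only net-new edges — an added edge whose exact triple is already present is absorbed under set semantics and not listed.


step 1: rule r1; match: 0->8, 1->1, 2->3, 3->5; deleted nodes 8; deleted edges (8,1,has); (8,3,has); (8,5,has); added nodes 11, 12, 13, 14, 15, 16, 17; added edges (14,1,has); (14,11,has); (14,13,has); (15,3,has); (15,11,has); (15,12,has); (16,5,has); (16,12,has); (16,13,has); (17,11,has); (17,12,has); (17,13,has); result: nodes: 0:pt, 1:pt, 2:pt, 3:pt, 5:pt, 6:pt, 7:pt, 9:F, 10:F, 11:pt, 12:pt, 13:pt, 14:F, 15:F, 16:F, 17:F edges: (9,1,has); (9,3,hask); (9,5,has); (9,6,has); (10,0,hask); (10,2,has); (10,3,has); (10,5,has); (14,1,has); (14,11,has); (14,13,has); (15,3,has); (15,11,has); (15,12,has); (16,5,has); (16,12,has); (16,13,has); (17,11,has); (17,12,has); (17,13,has)
step 2: rule r1; match: 0->14, 1->1, 2->11, 3->13; deleted nodes 14; deleted edges (14,1,has); (14,11,has); (14,13,has); added nodes 18, 19, 20, 21, 22, 23, 24; added edges (21,1,has); (21,18,has); (21,20,has); (22,11,has); (22,18,has); (22,19,has); (23,13,has); (23,19,has); (23,20,has); (24,18,has); (24,19,has); (24,20,has); result: nodes: 0:pt, 1:pt, 2:pt, 3:pt, 5:pt, 6:pt, 7:pt, 9:F, 10:F, 11:pt, 12:pt, 13:pt, 15:F, 16:F, 17:F, 18:pt, 19:pt, 20:pt, 21:F, 22:F, 23:F, 24:F edges: (9,1,has); (9,3,hask); (9,5,has); (9,6,has); (10,0,hask); (10,2,has); (10,3,has); (10,5,has); (15,3,has); (15,11,has); (15,12,has); (16,5,has); (16,12,has); (16,13,has); (17,11,has); (17,12,has); (17,13,has); (21,1,has); (21,18,has); (21,20,has); (22,11,has); (22,18,has); (22,19,has); (23,13,has); (23,19,has); (23,20,has); (24,18,has); (24,19,has); (24,20,has)
final:
nodes: 0:pt, 1:pt, 2:pt, 3:pt, 5:pt, 6:pt, 7:pt, 9:F, 10:F, 11:pt, 12:pt, 13:pt, 15:F, 16:F, 17:F, 18:pt, 19:pt, 20:pt, 21:F, 22:F, 23:F, 24:F
edges: (9,1,has); (9,3,hask); (9,5,has); (9,6,has); (10,0,hask); (10,2,has); (10,3,has); (10,5,has); (15,3,has); (15,11,has); (15,12,has); (16,5,has); (16,12,has); (16,13,has); (17,11,has); (17,12,has); (17,13,has); (21,1,has); (21,18,has); (21,20,has); (22,11,has); (22,18,has); (22,19,has); (23,13,has); (23,19,has); (23,20,has); (24,18,has); (24,19,has); (24,20,has)


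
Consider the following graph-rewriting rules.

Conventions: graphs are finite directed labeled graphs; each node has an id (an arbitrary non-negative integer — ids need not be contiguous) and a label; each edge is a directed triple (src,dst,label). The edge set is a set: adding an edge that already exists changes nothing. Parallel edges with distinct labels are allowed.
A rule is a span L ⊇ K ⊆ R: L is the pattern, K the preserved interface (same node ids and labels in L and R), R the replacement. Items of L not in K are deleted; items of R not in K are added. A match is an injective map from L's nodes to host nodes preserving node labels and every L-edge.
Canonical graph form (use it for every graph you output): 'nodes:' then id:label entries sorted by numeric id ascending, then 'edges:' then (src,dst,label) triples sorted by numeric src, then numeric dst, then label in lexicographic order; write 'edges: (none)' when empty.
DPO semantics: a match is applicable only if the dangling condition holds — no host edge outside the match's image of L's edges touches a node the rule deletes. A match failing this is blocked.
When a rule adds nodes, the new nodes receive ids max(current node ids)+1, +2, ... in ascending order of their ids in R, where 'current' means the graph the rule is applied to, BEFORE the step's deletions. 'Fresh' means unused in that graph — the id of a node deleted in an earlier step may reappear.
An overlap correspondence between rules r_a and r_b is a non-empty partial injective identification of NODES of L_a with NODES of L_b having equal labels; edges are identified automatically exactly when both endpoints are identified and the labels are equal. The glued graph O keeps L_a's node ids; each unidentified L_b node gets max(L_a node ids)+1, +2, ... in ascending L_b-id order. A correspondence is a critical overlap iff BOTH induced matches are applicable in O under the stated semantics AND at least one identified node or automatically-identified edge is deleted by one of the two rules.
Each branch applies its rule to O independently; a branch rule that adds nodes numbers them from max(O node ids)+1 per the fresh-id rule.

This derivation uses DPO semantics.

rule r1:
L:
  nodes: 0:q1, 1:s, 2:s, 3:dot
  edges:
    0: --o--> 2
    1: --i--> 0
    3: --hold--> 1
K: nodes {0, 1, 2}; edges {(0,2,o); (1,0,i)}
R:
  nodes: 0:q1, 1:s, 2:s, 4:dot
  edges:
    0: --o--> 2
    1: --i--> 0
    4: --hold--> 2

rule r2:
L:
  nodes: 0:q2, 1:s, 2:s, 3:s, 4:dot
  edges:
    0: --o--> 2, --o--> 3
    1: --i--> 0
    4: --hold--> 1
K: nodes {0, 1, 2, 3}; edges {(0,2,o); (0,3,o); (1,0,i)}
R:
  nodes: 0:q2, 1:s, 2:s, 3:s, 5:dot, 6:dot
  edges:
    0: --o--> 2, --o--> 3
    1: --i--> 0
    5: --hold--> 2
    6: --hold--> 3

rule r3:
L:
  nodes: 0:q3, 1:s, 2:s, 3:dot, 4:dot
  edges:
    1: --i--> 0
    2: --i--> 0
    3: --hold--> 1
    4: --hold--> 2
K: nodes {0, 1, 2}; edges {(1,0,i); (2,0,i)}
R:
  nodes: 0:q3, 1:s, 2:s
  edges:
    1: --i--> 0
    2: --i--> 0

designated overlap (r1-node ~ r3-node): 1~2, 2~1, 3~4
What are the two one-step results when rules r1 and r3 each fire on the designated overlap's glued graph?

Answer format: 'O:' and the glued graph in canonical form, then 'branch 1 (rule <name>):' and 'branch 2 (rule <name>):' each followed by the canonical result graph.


O:
nodes: 0:q1, 1:s, 2:s, 3:dot, 4:q3, 5:dot
edges: (0,2,o); (1,0,i); (1,4,i); (2,4,i); (3,1,hold); (5,2,hold)
branch 1 (rule r1):
nodes: 0:q1, 1:s, 2:s, 4:q3, 5:dot, 6:dot
edges: (0,2,o); (1,0,i); (1,4,i); (2,4,i); (5,2,hold); (6,2,hold)
branch 2 (rule r3):
nodes: 0:q1, 1:s, 2:s, 4:q3
edges: (0,2,o); (1,0,i); (1,4,i); (2,4,i)


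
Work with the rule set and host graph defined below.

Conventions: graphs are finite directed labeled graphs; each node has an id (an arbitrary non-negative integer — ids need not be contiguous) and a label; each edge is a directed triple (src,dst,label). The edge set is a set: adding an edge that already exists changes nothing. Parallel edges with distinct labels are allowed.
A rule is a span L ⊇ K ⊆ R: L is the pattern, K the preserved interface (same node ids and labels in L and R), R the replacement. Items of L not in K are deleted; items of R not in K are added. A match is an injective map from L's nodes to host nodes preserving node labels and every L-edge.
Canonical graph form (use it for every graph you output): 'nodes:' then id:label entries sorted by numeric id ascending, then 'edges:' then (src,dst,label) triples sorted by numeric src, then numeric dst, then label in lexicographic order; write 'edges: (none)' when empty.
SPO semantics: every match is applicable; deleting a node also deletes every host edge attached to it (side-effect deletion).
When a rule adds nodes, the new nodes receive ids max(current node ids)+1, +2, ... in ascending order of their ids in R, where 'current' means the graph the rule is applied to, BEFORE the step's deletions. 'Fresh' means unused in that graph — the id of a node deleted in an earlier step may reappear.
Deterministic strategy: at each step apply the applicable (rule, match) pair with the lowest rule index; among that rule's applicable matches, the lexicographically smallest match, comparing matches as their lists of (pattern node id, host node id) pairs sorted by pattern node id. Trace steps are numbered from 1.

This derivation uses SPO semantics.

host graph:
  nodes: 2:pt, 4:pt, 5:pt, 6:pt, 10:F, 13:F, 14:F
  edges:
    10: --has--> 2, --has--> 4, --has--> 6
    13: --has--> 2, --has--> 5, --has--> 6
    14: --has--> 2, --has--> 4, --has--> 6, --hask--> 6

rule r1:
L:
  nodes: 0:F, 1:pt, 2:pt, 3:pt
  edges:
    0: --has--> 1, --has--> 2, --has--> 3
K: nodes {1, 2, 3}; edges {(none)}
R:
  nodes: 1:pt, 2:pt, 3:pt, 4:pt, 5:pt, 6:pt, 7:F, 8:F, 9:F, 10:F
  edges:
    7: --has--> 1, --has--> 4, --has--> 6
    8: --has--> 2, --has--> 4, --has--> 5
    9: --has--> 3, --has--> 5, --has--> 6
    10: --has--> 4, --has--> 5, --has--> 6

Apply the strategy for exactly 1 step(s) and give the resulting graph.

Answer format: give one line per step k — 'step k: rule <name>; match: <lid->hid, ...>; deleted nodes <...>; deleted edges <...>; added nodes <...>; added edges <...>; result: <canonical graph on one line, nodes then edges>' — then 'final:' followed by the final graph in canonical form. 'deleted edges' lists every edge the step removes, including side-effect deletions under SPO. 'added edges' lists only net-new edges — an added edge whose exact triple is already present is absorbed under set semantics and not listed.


step 1: rule r1; match: 0->10, 1->2, 2->4, 3->6; deleted nodes 10; deleted edges (10,2,has); (10,4,has); (10,6,has); added nodes 15, 16, 17, 18, 19, 20, 21; added edges (18,2,has); (18,15,has); (18,17,has); (19,4,has); (19,15,has); (19,16,has); (20,6,has); (20,16,has); (20,17,has); (21,15,has); (21,16,has); (21,17,has); result: nodes: 2:pt, 4:pt, 5:pt, 6:pt, 13:F, 14:F, 15:pt, 16:pt, 17:pt, 18:F, 19:F, 20:F, 21:F edges: (13,2,has); (13,5,has); (13,6,has); (14,2,has); (14,4,has); (14,6,has); (14,6,hask); (18,2,has); (18,15,has); (18,17,has); (19,4,has); (19,15,has); (19,16,has); (20,6,has); (20,16,has); (20,17,has); (21,15,has); (21,16,has); (21,17,has)
final:
nodes: 2:pt, 4:pt, 5:pt, 6:pt, 13:F, 14:F, 15:pt, 16:pt, 17:pt, 18:F, 19:F, 20:F, 21:F
edges: (13,2,has); (13,5,has); (13,6,has); (14,2,has); (14,4,has); (14,6,has); (14,6,hask); (18,2,has); (18,15,has); (18,17,has); (19,4,has); (19,15,has); (19,16,has); (20,6,has); (20,16,has); (20,17,has); (21,15,has); (21,16,has); (21,17,has)
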